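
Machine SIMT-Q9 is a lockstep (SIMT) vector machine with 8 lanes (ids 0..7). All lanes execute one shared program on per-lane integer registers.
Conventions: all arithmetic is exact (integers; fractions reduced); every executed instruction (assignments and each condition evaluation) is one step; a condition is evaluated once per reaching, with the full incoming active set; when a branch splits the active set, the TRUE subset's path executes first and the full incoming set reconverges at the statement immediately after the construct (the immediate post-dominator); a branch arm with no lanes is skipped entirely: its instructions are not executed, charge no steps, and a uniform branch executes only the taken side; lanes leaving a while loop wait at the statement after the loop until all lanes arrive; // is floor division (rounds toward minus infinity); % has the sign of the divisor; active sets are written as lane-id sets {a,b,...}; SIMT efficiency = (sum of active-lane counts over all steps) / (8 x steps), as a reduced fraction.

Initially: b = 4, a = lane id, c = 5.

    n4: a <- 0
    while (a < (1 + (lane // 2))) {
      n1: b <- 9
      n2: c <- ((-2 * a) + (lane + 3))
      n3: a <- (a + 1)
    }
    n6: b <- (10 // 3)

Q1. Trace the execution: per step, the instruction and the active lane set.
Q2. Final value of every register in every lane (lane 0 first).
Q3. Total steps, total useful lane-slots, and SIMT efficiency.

step 0: a <- 0                       {0,1,2,3,4,5,6,7}
step 1: eval (a < (1 + (lane // 2))) {0,1,2,3,4,5,6,7}
step 2: b <- 9                       {0,1,2,3,4,5,6,7}
step 3: c <- ((-2 * a) + (lane + 3)) {0,1,2,3,4,5,6,7}
step 4: a <- (a + 1)                 {0,1,2,3,4,5,6,7}
step 5: eval (a < (1 + (lane // 2))) {0,1,2,3,4,5,6,7}
step 6: b <- 9                       {2,3,4,5,6,7}
step 7: c <- ((-2 * a) + (lane + 3)) {2,3,4,5,6,7}
step 8: a <- (a + 1)                 {2,3,4,5,6,7}
step 9: eval (a < (1 + (lane // 2))) {2,3,4,5,6,7}
step 10: b <- 9                       {4,5,6,7}
step 11: c <- ((-2 * a) + (lane + 3)) {4,5,6,7}
step 12: a <- (a + 1)                 {4,5,6,7}
step 13: eval (a < (1 + (lane // 2))) {4,5,6,7}
step 14: b <- 9                       {6,7}
step 15: c <- ((-2 * a) + (lane + 3)) {6,7}
step 16: a <- (a + 1)                 {6,7}
step 17: eval (a < (1 + (lane // 2))) {6,7}
step 18: b <- (10 // 3)               {0,1,2,3,4,5,6,7}

Answer: 19 steps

b: 3,3,3,3,3,3,3,3
a: 1,1,2,2,3,3,4,4
c: 3,4,3,4,3,4,3,4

steps = 19; useful = 104; efficiency = 104/152 = 13/19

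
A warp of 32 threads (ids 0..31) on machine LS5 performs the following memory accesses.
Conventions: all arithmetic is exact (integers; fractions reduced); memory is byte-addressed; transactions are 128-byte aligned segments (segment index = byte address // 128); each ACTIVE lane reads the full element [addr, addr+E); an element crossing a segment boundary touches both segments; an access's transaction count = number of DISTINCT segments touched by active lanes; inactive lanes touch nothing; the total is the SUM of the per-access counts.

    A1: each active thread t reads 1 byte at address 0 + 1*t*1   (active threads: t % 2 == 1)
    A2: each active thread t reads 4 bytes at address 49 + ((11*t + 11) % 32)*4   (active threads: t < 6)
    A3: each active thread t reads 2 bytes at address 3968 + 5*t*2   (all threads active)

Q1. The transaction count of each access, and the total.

A1: 1 transaction
A2: 2 transactions
A3: 3 transactions

Answer: 1,2,3; total 6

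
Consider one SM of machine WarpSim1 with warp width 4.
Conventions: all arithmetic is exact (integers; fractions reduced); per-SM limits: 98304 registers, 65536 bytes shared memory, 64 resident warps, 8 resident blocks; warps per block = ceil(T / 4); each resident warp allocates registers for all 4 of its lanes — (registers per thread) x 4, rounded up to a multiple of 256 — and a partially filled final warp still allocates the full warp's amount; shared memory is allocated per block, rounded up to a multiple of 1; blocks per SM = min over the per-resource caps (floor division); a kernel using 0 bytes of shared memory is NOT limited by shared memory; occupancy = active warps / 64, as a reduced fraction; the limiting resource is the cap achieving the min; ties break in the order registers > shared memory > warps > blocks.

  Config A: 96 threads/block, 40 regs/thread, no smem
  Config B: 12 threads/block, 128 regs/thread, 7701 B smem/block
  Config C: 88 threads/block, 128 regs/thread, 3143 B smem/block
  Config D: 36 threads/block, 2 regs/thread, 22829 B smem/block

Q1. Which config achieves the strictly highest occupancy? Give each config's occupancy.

occupancies: A 3/4, B 3/8, C 11/16, D 9/32

Answer: A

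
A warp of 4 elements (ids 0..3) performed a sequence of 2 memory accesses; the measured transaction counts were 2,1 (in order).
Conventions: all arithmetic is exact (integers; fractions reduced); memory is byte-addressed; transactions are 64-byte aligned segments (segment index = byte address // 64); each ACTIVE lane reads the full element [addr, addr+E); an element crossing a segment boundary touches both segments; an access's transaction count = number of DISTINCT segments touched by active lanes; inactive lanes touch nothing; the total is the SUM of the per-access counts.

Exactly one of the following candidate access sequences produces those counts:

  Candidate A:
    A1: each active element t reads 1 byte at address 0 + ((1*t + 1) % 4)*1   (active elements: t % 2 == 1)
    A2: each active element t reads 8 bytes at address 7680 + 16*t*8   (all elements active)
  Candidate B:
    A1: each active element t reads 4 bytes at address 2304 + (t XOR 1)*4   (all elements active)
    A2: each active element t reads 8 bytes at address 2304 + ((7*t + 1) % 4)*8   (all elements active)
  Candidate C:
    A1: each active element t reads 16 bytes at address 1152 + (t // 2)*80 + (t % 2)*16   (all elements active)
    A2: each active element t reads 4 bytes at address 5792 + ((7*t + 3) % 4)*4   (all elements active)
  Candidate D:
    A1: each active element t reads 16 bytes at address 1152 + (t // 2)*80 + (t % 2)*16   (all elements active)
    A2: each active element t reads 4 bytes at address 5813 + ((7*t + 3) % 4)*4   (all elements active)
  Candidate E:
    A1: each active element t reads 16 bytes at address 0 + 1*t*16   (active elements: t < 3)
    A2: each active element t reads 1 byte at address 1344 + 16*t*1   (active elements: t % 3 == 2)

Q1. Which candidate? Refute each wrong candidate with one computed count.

A: A1 gives 1 transaction, not 2
B: A1 gives 1 transaction, not 2
D: A2 gives 2 transactions, not 1
E: A1 gives 1 transaction, not 2
C: all counts match (2,1)

Answer: C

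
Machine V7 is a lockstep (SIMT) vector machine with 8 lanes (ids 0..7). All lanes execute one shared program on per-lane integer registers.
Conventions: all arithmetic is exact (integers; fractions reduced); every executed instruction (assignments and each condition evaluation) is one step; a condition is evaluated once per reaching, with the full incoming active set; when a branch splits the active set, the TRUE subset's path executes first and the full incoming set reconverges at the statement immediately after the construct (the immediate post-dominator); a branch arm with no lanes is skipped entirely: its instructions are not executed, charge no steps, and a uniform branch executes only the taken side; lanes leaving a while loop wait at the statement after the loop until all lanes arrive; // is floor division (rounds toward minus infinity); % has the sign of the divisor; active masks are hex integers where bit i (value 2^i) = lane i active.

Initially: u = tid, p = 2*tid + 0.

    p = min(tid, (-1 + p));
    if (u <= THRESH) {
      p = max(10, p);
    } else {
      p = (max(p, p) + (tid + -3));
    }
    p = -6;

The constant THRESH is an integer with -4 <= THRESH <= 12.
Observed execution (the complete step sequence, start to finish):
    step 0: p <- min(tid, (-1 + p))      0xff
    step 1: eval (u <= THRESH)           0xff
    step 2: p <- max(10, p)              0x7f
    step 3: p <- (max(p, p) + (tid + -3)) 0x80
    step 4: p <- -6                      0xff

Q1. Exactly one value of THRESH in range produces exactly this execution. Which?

Answer: THRESH = 6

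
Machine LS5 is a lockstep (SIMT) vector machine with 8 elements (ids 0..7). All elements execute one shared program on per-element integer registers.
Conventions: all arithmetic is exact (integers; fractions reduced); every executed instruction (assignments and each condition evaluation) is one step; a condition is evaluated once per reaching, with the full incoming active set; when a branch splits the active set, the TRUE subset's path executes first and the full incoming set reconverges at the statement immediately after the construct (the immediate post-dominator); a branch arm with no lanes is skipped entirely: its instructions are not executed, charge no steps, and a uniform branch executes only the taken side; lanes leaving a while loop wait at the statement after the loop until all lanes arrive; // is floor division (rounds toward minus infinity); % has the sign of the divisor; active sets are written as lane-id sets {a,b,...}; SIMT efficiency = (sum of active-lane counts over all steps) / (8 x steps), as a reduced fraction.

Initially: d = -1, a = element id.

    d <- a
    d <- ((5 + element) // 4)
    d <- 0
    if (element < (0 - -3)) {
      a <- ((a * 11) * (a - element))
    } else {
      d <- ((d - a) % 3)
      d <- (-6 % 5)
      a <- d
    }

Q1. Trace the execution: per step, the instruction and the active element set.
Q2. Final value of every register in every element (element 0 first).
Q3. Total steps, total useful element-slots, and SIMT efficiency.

step 0: d <- a                       {0,1,2,3,4,5,6,7}
step 1: d <- ((5 + element) // 4)    {0,1,2,3,4,5,6,7}
step 2: d <- 0                       {0,1,2,3,4,5,6,7}
step 3: eval (element < (0 - -3))    {0,1,2,3,4,5,6,7}
step 4: a <- ((a * 11) * (a - element)) {0,1,2}
step 5: d <- ((d - a) % 3)           {3,4,5,6,7}
step 6: d <- (-6 % 5)                {3,4,5,6,7}
step 7: a <- d                       {3,4,5,6,7}

Answer: 8 steps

d: 0,0,0,4,4,4,4,4
a: 0,0,0,4,4,4,4,4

steps = 8; useful = 50; efficiency = 50/64 = 25/32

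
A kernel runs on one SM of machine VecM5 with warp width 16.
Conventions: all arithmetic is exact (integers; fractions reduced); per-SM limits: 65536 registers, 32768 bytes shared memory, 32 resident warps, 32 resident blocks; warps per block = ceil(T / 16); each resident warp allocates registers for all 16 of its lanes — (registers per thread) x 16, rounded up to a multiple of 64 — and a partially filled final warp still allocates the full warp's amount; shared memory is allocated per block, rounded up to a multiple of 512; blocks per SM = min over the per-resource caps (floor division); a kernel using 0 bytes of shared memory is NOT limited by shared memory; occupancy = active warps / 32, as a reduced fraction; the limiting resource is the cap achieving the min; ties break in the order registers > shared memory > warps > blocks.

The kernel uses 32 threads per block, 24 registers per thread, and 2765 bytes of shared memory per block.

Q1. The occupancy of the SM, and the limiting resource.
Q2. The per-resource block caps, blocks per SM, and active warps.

Answer: occupancy 5/8, limited by shared memory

registers: 85 blocks
shared memory: 10 blocks
warps: 16 blocks
blocks: 32 blocks

Answer: 10 blocks, 20 active warps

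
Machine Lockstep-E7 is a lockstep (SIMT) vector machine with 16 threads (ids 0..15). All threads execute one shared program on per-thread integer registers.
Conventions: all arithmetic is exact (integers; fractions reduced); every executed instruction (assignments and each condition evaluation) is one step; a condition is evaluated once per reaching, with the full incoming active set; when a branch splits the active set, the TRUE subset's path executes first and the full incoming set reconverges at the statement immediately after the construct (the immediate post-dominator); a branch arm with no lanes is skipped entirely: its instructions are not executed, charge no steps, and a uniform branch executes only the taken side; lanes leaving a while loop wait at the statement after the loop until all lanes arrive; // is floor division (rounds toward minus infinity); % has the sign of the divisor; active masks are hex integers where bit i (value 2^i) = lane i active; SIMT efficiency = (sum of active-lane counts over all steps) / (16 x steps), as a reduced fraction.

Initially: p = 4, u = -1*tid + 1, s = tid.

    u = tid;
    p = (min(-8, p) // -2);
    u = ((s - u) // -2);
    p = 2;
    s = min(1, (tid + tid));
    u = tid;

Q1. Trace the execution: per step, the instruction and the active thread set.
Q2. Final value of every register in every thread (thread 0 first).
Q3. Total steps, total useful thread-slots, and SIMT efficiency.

step 0: u <- tid                     0xffff
step 1: p <- (min(-8, p) // -2)      0xffff
step 2: u <- ((s - u) // -2)         0xffff
step 3: p <- 2                       0xffff
step 4: s <- min(1, (tid + tid))     0xffff
step 5: u <- tid                     0xffff

Answer: 6 steps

p: 2,2,2,2,2,2,2,2,2,2,2,2,2,2,2,2
u: 0,1,2,3,4,5,6,7,8,9,10,11,12,13,14,15
s: 0,1,1,1,1,1,1,1,1,1,1,1,1,1,1,1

steps = 6; useful = 96; efficiency = 96/96 = 1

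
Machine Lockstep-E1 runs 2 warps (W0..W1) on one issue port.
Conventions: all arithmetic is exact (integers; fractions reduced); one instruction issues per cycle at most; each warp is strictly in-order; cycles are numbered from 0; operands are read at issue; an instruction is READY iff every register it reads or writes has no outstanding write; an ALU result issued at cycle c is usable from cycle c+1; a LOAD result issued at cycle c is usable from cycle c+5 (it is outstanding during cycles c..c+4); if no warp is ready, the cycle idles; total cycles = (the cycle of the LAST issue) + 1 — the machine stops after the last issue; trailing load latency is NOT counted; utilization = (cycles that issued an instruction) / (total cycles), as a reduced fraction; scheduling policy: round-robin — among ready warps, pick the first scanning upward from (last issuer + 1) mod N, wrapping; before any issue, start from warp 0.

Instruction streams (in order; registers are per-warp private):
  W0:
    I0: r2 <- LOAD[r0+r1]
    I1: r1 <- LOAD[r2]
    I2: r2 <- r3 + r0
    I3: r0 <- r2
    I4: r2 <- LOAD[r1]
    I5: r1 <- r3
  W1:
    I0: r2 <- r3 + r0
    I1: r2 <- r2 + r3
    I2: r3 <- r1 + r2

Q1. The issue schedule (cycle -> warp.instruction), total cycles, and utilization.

cycle 0: W0.I0
cycle 1: W1.I0
cycle 2: W1.I1
cycle 3: W1.I2
cycle 4: idle
cycle 5: W0.I1
cycle 6: W0.I2
cycle 7: W0.I3
cycle 8: idle
cycle 9: idle
cycle 10: W0.I4
cycle 11: W0.I5

Answer: 12 cycles, utilization 3/4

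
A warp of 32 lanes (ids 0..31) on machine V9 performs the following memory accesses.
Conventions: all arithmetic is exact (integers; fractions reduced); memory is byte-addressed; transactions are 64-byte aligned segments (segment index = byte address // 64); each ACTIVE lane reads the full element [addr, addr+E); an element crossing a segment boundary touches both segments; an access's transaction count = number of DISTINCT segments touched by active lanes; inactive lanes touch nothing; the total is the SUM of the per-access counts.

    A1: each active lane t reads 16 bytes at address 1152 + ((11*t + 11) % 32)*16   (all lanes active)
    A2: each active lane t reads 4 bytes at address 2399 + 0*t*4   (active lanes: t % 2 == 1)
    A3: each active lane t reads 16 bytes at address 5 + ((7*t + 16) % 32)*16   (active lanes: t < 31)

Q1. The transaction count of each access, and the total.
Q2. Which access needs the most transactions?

A1: 8 transactions
A2: 1 transaction
A3: 9 transactions

Answer: 8,1,9; total 18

Answer: A3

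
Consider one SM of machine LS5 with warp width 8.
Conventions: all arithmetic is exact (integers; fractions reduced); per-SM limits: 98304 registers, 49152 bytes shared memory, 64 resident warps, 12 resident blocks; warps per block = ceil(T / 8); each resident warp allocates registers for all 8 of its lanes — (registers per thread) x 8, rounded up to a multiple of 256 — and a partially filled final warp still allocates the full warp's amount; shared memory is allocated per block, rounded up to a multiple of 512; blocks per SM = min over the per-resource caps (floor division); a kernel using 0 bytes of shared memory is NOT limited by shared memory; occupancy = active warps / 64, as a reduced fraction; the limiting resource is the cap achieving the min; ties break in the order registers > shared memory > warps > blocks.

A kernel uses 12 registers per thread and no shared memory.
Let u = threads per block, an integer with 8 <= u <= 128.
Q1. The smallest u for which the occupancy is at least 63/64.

Answer: u = 49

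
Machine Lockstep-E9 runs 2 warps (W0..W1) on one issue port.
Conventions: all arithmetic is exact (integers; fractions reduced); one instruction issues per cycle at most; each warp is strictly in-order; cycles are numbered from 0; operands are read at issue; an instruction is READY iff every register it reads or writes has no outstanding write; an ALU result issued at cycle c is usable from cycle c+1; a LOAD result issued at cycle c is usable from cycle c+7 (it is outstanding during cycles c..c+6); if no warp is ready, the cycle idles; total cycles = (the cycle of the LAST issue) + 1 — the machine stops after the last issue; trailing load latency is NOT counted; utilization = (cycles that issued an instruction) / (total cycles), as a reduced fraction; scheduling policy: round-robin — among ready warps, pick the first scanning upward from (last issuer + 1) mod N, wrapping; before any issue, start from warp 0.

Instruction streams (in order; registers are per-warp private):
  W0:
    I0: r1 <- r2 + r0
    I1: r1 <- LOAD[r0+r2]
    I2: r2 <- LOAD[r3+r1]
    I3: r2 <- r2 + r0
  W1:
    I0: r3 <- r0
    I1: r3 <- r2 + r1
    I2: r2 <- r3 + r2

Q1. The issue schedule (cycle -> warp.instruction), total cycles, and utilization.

cycle 0: W0.I0
cycle 1: W1.I0
cycle 2: W0.I1
cycle 3: W1.I1
cycle 4: W1.I2
cycle 5: idle
cycle 6: idle
cycle 7: idle
cycle 8: idle
cycle 9: W0.I2
cycle 10: idle
cycle 11: idle
cycle 12: idle
cycle 13: idle
cycle 14: idle
cycle 15: idle
cycle 16: W0.I3

Answer: 17 cycles, utilization 7/17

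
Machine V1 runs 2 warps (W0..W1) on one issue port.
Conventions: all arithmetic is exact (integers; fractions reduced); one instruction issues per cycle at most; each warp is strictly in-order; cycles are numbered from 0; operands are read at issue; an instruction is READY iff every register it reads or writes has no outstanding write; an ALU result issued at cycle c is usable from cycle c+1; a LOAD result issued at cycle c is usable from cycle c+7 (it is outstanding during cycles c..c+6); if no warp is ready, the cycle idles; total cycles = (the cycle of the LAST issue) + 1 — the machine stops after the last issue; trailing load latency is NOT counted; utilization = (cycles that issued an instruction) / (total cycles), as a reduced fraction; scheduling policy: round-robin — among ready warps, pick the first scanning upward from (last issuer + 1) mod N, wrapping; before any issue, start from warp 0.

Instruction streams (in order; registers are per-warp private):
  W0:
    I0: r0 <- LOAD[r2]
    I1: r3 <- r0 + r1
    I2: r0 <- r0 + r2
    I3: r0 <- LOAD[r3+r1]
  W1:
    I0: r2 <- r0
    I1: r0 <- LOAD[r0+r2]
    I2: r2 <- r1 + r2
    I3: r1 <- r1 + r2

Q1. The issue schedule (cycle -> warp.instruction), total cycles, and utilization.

cycle 0: W0.I0
cycle 1: W1.I0
cycle 2: W1.I1
cycle 3: W1.I2
cycle 4: W1.I3
cycle 5: idle
cycle 6: idle
cycle 7: W0.I1
cycle 8: W0.I2
cycle 9: W0.I3

Answer: 10 cycles, utilization 4/5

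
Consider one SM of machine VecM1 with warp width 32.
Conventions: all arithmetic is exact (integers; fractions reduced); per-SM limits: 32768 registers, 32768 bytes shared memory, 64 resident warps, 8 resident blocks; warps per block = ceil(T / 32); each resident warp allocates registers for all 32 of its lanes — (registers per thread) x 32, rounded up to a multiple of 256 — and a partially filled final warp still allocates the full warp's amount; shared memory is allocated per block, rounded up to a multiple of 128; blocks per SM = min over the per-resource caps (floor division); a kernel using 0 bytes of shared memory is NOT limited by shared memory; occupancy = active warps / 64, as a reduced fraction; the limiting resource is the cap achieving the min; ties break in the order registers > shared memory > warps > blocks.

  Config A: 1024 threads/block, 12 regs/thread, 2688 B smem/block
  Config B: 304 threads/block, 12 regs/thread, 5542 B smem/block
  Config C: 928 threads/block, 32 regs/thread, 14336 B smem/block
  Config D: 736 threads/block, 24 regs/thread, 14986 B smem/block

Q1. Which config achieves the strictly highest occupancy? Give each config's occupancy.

occupancies: A 1, B 25/32, C 29/64, D 23/64

Answer: A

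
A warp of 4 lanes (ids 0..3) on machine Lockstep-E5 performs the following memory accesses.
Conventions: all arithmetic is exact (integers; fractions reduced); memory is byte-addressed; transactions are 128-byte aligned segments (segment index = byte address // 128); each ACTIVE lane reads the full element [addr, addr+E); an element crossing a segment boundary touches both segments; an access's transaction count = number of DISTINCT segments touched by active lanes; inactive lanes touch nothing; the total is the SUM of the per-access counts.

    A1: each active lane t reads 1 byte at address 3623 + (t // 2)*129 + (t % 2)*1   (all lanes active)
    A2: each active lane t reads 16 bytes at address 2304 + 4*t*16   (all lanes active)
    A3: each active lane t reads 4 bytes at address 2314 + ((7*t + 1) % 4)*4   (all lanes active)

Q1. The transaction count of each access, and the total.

A1: 2 transactions
A2: 2 transactions
A3: 1 transaction

Answer: 2,2,1; total 5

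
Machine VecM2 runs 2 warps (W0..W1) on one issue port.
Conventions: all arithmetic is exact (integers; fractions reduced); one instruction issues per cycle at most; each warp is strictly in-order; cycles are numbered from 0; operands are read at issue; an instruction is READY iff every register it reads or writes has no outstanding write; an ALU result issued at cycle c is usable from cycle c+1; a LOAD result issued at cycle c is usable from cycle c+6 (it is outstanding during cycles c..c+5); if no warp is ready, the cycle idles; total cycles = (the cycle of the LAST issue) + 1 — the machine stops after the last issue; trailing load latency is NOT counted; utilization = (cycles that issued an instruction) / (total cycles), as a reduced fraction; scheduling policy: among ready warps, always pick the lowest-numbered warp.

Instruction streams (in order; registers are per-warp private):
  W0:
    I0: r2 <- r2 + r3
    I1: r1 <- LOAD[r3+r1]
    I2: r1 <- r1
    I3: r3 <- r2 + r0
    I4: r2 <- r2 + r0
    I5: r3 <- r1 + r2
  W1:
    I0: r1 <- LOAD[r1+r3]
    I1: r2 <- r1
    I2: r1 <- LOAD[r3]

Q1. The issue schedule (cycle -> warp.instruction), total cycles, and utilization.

cycle 0: W0.I0
cycle 1: W0.I1
cycle 2: W1.I0
cycle 3: idle
cycle 4: idle
cycle 5: idle
cycle 6: idle
cycle 7: W0.I2
cycle 8: W0.I3
cycle 9: W0.I4
cycle 10: W0.I5
cycle 11: W1.I1
cycle 12: W1.I2

Answer: 13 cycles, utilization 9/13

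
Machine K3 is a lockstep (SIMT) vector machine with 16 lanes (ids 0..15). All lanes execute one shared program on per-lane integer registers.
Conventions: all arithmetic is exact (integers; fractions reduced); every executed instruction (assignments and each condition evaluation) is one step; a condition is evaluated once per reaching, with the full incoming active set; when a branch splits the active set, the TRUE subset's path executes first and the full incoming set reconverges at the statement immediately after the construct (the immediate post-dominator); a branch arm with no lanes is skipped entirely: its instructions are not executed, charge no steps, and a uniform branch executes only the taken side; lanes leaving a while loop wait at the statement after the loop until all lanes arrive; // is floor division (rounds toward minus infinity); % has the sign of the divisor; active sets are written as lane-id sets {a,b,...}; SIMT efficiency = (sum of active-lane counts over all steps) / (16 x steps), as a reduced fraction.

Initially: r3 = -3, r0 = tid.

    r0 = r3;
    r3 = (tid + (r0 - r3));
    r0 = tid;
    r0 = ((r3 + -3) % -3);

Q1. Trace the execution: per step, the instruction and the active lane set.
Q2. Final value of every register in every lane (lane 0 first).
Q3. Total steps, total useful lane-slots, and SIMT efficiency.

step 0: r0 <- r3                     {0,1,2,3,4,5,6,7,8,9,10,11,12,13,14,15}
step 1: r3 <- (tid + (r0 - r3))      {0,1,2,3,4,5,6,7,8,9,10,11,12,13,14,15}
step 2: r0 <- tid                    {0,1,2,3,4,5,6,7,8,9,10,11,12,13,14,15}
step 3: r0 <- ((r3 + -3) % -3)       {0,1,2,3,4,5,6,7,8,9,10,11,12,13,14,15}

Answer: 4 steps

r3: 0,1,2,3,4,5,6,7,8,9,10,11,12,13,14,15
r0: 0,-2,-1,0,-2,-1,0,-2,-1,0,-2,-1,0,-2,-1,0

steps = 4; useful = 64; efficiency = 64/64 = 1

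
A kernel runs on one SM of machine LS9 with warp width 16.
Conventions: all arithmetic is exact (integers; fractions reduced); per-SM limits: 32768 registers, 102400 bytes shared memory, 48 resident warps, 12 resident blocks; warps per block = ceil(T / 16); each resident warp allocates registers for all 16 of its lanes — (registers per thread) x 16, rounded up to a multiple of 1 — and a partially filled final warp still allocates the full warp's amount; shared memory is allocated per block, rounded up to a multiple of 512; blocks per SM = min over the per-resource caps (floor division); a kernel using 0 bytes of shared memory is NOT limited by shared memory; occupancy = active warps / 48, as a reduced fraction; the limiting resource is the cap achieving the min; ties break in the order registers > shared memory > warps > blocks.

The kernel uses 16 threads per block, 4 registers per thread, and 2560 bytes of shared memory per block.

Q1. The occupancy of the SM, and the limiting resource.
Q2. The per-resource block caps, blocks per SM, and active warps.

Answer: occupancy 1/4, limited by blocks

registers: 512 blocks
shared memory: 40 blocks
warps: 48 blocks
blocks: 12 blocks

Answer: 12 blocks, 12 active warps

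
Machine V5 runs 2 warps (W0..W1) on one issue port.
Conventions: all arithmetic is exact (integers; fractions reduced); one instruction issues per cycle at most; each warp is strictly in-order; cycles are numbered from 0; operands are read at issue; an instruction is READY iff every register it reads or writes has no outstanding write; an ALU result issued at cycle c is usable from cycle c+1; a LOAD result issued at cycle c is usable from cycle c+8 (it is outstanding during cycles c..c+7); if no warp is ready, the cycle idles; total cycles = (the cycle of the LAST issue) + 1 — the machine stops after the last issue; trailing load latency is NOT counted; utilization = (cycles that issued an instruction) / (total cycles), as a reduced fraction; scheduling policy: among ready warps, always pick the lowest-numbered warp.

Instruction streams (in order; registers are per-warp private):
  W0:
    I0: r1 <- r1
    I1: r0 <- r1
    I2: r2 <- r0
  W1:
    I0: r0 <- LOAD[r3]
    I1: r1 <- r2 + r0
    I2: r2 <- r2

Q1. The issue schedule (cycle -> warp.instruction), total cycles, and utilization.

cycle 0: W0.I0
cycle 1: W0.I1
cycle 2: W0.I2
cycle 3: W1.I0
cycle 4: idle
cycle 5: idle
cycle 6: idle
cycle 7: idle
cycle 8: idle
cycle 9: idle
cycle 10: idle
cycle 11: W1.I1
cycle 12: W1.I2

Answer: 13 cycles, utilization 6/13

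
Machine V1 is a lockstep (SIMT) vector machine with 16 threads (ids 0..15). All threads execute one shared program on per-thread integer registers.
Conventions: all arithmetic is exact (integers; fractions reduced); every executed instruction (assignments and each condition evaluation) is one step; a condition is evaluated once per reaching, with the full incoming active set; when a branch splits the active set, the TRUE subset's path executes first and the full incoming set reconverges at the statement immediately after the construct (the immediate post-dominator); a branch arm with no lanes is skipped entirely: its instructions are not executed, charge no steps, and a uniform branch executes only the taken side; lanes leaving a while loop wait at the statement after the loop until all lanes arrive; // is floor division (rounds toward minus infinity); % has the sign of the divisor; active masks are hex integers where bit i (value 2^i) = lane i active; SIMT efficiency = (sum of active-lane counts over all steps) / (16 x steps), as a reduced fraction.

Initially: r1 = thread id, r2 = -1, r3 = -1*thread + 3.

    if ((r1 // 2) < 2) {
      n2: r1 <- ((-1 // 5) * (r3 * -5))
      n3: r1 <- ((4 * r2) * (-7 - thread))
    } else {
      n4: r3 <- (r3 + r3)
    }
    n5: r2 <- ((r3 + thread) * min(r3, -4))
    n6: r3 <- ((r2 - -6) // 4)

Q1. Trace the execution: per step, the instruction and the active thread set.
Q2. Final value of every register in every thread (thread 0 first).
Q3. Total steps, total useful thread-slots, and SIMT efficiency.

step 0: eval ((r1 // 2) < 2)         0xffff
step 1: r1 <- ((-1 // 5) * (r3 * -5)) 0x000f
step 2: r1 <- ((4 * r2) * (-7 - thread)) 0x000f
step 3: r3 <- (r3 + r3)              0xfff0
step 4: r2 <- ((r3 + thread) * min(r3, -4)) 0xffff
step 5: r3 <- ((r2 - -6) // 4)       0xffff

Answer: 6 steps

r1: 28,32,36,40,4,5,6,7,8,9,10,11,12,13,14,15
r2: -12,-12,-12,-12,-8,-4,0,8,20,36,56,80,108,140,176,216
r3: -2,-2,-2,-2,-1,0,1,3,6,10,15,21,28,36,45,55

steps = 6; useful = 68; efficiency = 68/96 = 17/24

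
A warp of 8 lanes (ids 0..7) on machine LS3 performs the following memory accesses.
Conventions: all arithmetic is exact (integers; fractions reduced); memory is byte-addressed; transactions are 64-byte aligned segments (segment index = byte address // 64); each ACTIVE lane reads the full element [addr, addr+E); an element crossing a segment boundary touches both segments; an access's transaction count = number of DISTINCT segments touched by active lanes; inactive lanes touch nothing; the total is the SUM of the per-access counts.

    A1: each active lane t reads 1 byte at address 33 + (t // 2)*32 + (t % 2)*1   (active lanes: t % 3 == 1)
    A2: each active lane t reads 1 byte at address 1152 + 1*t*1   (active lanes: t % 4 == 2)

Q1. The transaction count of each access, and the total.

A1: 3 transactions
A2: 1 transaction

Answer: 3,1; total 4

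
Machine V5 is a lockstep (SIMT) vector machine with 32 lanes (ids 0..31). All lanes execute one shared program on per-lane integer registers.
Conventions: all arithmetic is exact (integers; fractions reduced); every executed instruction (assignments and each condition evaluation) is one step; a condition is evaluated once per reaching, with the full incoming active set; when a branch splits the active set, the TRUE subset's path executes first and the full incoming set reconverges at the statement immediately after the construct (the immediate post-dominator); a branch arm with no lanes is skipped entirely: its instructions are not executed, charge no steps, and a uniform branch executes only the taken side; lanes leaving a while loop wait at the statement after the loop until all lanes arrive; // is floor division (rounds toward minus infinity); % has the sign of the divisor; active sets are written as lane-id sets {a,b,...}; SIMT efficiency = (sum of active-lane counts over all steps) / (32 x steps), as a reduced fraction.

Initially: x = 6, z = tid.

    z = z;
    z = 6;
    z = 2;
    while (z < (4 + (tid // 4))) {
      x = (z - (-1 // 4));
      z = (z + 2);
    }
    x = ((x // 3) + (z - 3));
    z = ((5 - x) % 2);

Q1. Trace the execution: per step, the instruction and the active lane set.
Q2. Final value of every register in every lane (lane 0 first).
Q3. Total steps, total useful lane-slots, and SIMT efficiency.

step 0: z <- z                       {0,1,2,3,4,5,6,7,8,9,10,11,12,13,14,15,16,17,18,19,20,21,22,23,24,25,26,27,28,29,30,31}
step 1: z <- 6                       {0,1,2,3,4,5,6,7,8,9,10,11,12,13,14,15,16,17,18,19,20,21,22,23,24,25,26,27,28,29,30,31}
step 2: z <- 2                       {0,1,2,3,4,5,6,7,8,9,10,11,12,13,14,15,16,17,18,19,20,21,22,23,24,25,26,27,28,29,30,31}
step 3: eval (z < (4 + (tid // 4)))  {0,1,2,3,4,5,6,7,8,9,10,11,12,13,14,15,16,17,18,19,20,21,22,23,24,25,26,27,28,29,30,31}
step 4: x <- (z - (-1 // 4))         {0,1,2,3,4,5,6,7,8,9,10,11,12,13,14,15,16,17,18,19,20,21,22,23,24,25,26,27,28,29,30,31}
step 5: z <- (z + 2)                 {0,1,2,3,4,5,6,7,8,9,10,11,12,13,14,15,16,17,18,19,20,21,22,23,24,25,26,27,28,29,30,31}
step 6: eval (z < (4 + (tid // 4)))  {0,1,2,3,4,5,6,7,8,9,10,11,12,13,14,15,16,17,18,19,20,21,22,23,24,25,26,27,28,29,30,31}
step 7: x <- (z - (-1 // 4))         {4,5,6,7,8,9,10,11,12,13,14,15,16,17,18,19,20,21,22,23,24,25,26,27,28,29,30,31}
step 8: z <- (z + 2)                 {4,5,6,7,8,9,10,11,12,13,14,15,16,17,18,19,20,21,22,23,24,25,26,27,28,29,30,31}
step 9: eval (z < (4 + (tid // 4)))  {4,5,6,7,8,9,10,11,12,13,14,15,16,17,18,19,20,21,22,23,24,25,26,27,28,29,30,31}
step 10: x <- (z - (-1 // 4))         {12,13,14,15,16,17,18,19,20,21,22,23,24,25,26,27,28,29,30,31}
step 11: z <- (z + 2)                 {12,13,14,15,16,17,18,19,20,21,22,23,24,25,26,27,28,29,30,31}
step 12: eval (z < (4 + (tid // 4)))  {12,13,14,15,16,17,18,19,20,21,22,23,24,25,26,27,28,29,30,31}
step 13: x <- (z - (-1 // 4))         {20,21,22,23,24,25,26,27,28,29,30,31}
step 14: z <- (z + 2)                 {20,21,22,23,24,25,26,27,28,29,30,31}
step 15: eval (z < (4 + (tid // 4)))  {20,21,22,23,24,25,26,27,28,29,30,31}
step 16: x <- (z - (-1 // 4))         {28,29,30,31}
step 17: z <- (z + 2)                 {28,29,30,31}
step 18: eval (z < (4 + (tid // 4)))  {28,29,30,31}
step 19: x <- ((x // 3) + (z - 3))    {0,1,2,3,4,5,6,7,8,9,10,11,12,13,14,15,16,17,18,19,20,21,22,23,24,25,26,27,28,29,30,31}
step 20: z <- ((5 - x) % 2)           {0,1,2,3,4,5,6,7,8,9,10,11,12,13,14,15,16,17,18,19,20,21,22,23,24,25,26,27,28,29,30,31}

Answer: 21 steps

x: 2,2,2,2,4,4,4,4,4,4,4,4,7,7,7,7,7,7,7,7,10,10,10,10,10,10,10,10,12,12,12,12
z: 1,1,1,1,1,1,1,1,1,1,1,1,0,0,0,0,0,0,0,0,1,1,1,1,1,1,1,1,1,1,1,1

steps = 21; useful = 480; efficiency = 480/672 = 5/7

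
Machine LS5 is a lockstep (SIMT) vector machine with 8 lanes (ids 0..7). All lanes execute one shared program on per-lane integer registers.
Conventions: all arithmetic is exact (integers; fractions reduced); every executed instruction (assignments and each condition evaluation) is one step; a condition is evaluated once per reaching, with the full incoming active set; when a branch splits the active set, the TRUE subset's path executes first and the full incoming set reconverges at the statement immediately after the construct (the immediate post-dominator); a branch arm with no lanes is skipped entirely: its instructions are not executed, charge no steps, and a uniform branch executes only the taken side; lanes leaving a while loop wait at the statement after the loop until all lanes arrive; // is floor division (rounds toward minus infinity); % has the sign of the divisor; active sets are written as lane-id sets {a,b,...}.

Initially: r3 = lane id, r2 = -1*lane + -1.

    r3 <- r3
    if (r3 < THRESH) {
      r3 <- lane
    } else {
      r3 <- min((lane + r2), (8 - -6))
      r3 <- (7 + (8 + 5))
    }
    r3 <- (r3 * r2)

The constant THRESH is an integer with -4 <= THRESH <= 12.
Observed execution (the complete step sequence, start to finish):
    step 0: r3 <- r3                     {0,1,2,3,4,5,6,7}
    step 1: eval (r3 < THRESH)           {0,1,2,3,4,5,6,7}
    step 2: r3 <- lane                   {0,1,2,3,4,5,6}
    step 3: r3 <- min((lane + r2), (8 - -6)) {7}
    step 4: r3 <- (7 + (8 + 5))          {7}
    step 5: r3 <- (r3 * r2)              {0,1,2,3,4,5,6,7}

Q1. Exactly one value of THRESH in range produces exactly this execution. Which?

Answer: THRESH = 7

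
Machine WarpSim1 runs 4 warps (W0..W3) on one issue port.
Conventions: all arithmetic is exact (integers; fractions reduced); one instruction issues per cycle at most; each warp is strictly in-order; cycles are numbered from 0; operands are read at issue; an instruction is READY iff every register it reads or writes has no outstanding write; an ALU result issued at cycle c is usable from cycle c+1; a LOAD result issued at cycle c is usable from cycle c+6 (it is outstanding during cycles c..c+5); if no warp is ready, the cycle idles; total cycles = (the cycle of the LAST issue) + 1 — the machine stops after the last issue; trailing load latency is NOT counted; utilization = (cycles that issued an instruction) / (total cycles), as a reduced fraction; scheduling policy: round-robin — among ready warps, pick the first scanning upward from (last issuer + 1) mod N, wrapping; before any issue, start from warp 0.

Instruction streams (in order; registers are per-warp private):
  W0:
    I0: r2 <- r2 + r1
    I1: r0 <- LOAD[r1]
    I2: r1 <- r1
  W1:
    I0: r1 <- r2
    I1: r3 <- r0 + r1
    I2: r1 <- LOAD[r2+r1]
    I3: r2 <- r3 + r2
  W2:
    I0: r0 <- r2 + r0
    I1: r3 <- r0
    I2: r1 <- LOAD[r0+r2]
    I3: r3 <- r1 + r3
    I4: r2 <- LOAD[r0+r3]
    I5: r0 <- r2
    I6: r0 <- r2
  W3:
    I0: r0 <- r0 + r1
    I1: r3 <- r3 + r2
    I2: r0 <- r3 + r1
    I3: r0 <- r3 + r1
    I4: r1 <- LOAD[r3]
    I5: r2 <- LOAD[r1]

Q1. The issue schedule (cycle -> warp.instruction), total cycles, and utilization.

cycle 0: W0.I0
cycle 1: W1.I0
cycle 2: W2.I0
cycle 3: W3.I0
cycle 4: W0.I1
cycle 5: W1.I1
cycle 6: W2.I1
cycle 7: W3.I1
cycle 8: W0.I2
cycle 9: W1.I2
cycle 10: W2.I2
cycle 11: W3.I2
cycle 12: W1.I3
cycle 13: W3.I3
cycle 14: W3.I4
cycle 15: idle
cycle 16: W2.I3
cycle 17: W2.I4
cycle 18: idle
cycle 19: idle
cycle 20: W3.I5
cycle 21: idle
cycle 22: idle
cycle 23: W2.I5
cycle 24: W2.I6

Answer: 25 cycles, utilization 4/5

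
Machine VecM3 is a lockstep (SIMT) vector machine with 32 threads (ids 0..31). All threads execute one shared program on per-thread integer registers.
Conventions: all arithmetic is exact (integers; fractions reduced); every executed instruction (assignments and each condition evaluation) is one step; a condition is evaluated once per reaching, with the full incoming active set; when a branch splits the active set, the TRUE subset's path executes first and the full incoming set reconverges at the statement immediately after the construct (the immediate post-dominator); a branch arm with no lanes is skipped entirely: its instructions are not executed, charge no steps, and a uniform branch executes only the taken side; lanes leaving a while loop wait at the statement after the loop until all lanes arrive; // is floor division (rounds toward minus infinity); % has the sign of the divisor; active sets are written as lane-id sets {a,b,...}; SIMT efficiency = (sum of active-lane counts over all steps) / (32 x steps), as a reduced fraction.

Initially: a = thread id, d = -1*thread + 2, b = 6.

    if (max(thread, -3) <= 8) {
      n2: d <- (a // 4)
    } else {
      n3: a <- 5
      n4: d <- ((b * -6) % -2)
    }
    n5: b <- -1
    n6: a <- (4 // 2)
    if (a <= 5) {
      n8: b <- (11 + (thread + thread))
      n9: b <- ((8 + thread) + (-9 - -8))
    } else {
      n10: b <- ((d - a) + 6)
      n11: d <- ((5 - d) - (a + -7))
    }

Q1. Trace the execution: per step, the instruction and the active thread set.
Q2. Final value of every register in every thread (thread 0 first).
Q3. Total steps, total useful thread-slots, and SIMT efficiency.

step 0: eval (max(thread, -3) <= 8)  {0,1,2,3,4,5,6,7,8,9,10,11,12,13,14,15,16,17,18,19,20,21,22,23,24,25,26,27,28,29,30,31}
step 1: d <- (a // 4)                {0,1,2,3,4,5,6,7,8}
step 2: a <- 5                       {9,10,11,12,13,14,15,16,17,18,19,20,21,22,23,24,25,26,27,28,29,30,31}
step 3: d <- ((b * -6) % -2)         {9,10,11,12,13,14,15,16,17,18,19,20,21,22,23,24,25,26,27,28,29,30,31}
step 4: b <- -1                      {0,1,2,3,4,5,6,7,8,9,10,11,12,13,14,15,16,17,18,19,20,21,22,23,24,25,26,27,28,29,30,31}
step 5: a <- (4 // 2)                {0,1,2,3,4,5,6,7,8,9,10,11,12,13,14,15,16,17,18,19,20,21,22,23,24,25,26,27,28,29,30,31}
step 6: eval (a <= 5)                {0,1,2,3,4,5,6,7,8,9,10,11,12,13,14,15,16,17,18,19,20,21,22,23,24,25,26,27,28,29,30,31}
step 7: b <- (11 + (thread + thread)) {0,1,2,3,4,5,6,7,8,9,10,11,12,13,14,15,16,17,18,19,20,21,22,23,24,25,26,27,28,29,30,31}
step 8: b <- ((8 + thread) + (-9 - -8)) {0,1,2,3,4,5,6,7,8,9,10,11,12,13,14,15,16,17,18,19,20,21,22,23,24,25,26,27,28,29,30,31}

Answer: 9 steps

a: 2,2,2,2,2,2,2,2,2,2,2,2,2,2,2,2,2,2,2,2,2,2,2,2,2,2,2,2,2,2,2,2
d: 0,0,0,0,1,1,1,1,2,0,0,0,0,0,0,0,0,0,0,0,0,0,0,0,0,0,0,0,0,0,0,0
b: 7,8,9,10,11,12,13,14,15,16,17,18,19,20,21,22,23,24,25,26,27,28,29,30,31,32,33,34,35,36,37,38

steps = 9; useful = 247; efficiency = 247/288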